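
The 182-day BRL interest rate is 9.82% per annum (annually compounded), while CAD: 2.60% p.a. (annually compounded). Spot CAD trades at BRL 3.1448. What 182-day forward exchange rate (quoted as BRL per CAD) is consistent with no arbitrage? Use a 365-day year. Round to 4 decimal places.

3.2533

T = 182/365 years.
BRL accumulates by (1 + 0.0982)^(182/365) = 1.0478159.
Growth of 1 CAD over T: (1 + 0.0260)^(182/365) = 1.012881.
CIP: F = S · (grow BRL)/(grow CAD) = 3.1448 × 1.0478159/1.012881 = 3.253266 BRL per CAD.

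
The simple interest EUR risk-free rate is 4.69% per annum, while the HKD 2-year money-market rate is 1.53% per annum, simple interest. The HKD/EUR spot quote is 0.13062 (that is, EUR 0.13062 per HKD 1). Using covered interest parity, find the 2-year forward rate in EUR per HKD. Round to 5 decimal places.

T = 2 years.
EUR accumulates by 1 + 0.0469×2 = 1.093800.
Growth of 1 HKD over T: 1 + 0.0153×2 = 1.030600.
So F = 0.13062 × 1.093800 / 1.030600 = 0.1386301 (EUR/HKD).

0.13863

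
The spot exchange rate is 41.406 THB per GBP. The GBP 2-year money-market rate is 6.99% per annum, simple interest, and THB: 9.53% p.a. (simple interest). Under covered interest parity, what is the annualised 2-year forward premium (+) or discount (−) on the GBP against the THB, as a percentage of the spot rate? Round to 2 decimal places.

T = 2 years.
No-arbitrage forward: 41.406 × 1.190600 / 1.139800 = 43.251433 THB/GBP.
Annualised premium = (F − S)/S × (1/T) = (43.251433 − 41.406)/41.406 ÷ 2 = 2.23%.

+2.23%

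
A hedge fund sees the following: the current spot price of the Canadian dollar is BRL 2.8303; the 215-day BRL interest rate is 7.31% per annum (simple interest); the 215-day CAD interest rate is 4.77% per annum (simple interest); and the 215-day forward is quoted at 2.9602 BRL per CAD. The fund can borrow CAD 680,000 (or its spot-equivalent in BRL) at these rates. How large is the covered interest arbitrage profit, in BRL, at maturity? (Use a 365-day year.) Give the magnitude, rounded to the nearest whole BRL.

BRL 62,019

T = 215/365 years.
Invest the CAD and cover forward: 680,000 × 1.02809726 × 2.9602 = BRL 2,069,493.99.
Convert at spot and invest in BRL: 680,000 × 2.8303 × 1.043058904 = BRL 2,007,475.34.
The quoted forward overvalues CAD, so borrow BRL, buy CAD at spot, deposit the CAD at 4.77%, and sell the proceeds forward at 2.9602.
Arbitrage profit = |2,069,493.99 − 2,007,475.34| = BRL 62,019.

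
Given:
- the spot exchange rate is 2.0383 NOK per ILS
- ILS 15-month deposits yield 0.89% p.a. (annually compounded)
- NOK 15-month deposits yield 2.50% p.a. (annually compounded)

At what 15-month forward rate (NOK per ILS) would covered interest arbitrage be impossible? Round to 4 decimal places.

T = 15/12 years.
NOK accumulates by (1 + 0.0250)^(15/12) = 1.0313471.
Growth of 1 ILS over T: (1 + 0.0089)^(15/12) = 1.0111373.
Forward (NOK per ILS) = 2.0383 × 1.0313471 / 1.0111373 = 2.079040.

2.0790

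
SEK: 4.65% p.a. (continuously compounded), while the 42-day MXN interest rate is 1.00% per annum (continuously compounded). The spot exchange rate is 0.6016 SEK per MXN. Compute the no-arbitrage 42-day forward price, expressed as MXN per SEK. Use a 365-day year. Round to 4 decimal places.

1.6553

T = 42/365 years.
Growth of 1 SEK over T: e^(0.0465×42/365) = 1.005365.
MXN growth factor: e^(0.0100×42/365) = 1.0011513.
So F = 0.6016 × 1.005365 / 1.0011513 = 0.6041320 (SEK/MXN).
Invert for MXN per SEK: 1 / 0.6041320 = 1.6553.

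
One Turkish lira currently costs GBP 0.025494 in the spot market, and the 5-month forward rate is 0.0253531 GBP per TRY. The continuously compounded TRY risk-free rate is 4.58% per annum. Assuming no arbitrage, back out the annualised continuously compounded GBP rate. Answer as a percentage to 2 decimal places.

3.25%

T = 5/12 years.
By CIP, F/S equals the GBP-to-TRY growth ratio: 0.0253531/0.025494 = 0.9944732.
The TRY side grows by e^(0.0458×5/12) = 1.0192666.
Hence g_GBP = 1.0136333.
Take logs: ln 1.0136333 / (5/12) = 0.032499, so 3.25%.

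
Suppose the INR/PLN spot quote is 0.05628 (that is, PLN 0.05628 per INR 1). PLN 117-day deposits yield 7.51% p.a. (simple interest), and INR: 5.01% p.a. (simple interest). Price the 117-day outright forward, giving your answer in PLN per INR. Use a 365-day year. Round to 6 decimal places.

0.056724

T = 117/365 years.
Growth of 1 PLN over T: 1 + 0.0751×117/365 = 1.0240732.
INR growth factor: 1 + 0.0501×117/365 = 1.0160595.
CIP: F = S · (grow PLN)/(grow INR) = 0.05628 × 1.0240732/1.0160595 = 0.05672388 PLN per INR.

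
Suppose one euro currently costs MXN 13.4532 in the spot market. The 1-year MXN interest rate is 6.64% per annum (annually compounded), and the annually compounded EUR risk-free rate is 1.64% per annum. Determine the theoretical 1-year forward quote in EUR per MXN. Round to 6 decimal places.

T = 1 year.
MXN growth factor: (1 + 0.0664)^1 = 1.066400.
Growth of 1 EUR over T: (1 + 0.0164)^1 = 1.016400.
So F = 13.4532 × 1.066400 / 1.016400 = 14.11501 (MXN/EUR).
Quoted the other way: 1/14.11501 = 0.070847 EUR per MXN.

0.070847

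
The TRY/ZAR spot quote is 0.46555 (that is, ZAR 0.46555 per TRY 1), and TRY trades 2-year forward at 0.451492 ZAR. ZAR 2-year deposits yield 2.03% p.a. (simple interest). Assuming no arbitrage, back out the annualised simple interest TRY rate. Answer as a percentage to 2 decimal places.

T = 2 years.
By CIP, F/S equals the ZAR-to-TRY growth ratio: 0.451492/0.46555 = 0.9698035.
ZAR growth factor: 1 + 0.0203×2 = 1.040600.
So the TRY growth factor = 1.0730009.
(1.0730009 − 1)/T = 0.036500, i.e. 3.65%.

3.65%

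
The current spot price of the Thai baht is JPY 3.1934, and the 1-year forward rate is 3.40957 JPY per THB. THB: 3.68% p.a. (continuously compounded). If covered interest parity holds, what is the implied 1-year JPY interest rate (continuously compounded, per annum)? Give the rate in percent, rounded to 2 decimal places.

T = 1 year.
By CIP, F/S equals the JPY-to-THB growth ratio: 3.40957/3.1934 = 1.0676927.
THB growth factor: e^(0.0368×1) = 1.0374855.
Hence g_JPY = 1.1077157.
Take logs: ln 1.1077157 / 1 = 0.102300, so 10.23%.

10.23%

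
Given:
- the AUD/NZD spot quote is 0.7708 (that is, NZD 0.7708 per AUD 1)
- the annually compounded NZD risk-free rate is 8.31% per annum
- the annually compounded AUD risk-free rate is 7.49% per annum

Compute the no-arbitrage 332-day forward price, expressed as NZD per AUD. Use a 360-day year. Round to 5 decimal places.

0.77622

T = 332/360 years.
NZD accumulates by (1 + 0.0831)^(332/360) = 1.0763961.
AUD growth factor: (1 + 0.0749)^(332/360) = 1.0688785.
Forward (NZD per AUD) = 0.7708 × 1.0763961 / 1.0688785 = 0.7762212.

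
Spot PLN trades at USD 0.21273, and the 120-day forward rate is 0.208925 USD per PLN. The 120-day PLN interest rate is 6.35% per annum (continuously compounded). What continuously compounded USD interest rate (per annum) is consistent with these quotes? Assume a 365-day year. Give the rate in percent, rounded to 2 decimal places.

0.86%

T = 120/365 years.
CIP gives F = S · g_USD/g_PLN, so g_USD/g_PLN = 0.208925/0.21273 = 0.9821135.
The PLN side grows by e^(0.0635×120/365) = 1.0210962.
Hence g_USD = 1.0028324.
r = ln(1.0028324)/(120/365) = 0.008603 → 0.86%.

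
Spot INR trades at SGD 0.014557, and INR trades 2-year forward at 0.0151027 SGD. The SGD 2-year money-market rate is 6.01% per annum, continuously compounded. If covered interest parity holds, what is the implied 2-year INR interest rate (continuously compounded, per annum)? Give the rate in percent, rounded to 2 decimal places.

4.17%

T = 2 years.
F/S = 0.0151027/0.014557 = 1.0374871 = (growth of SGD) / (growth of INR).
The SGD side grows by e^(0.0601×2) = 1.1277224.
So the INR growth factor = 1.0869749.
r = ln(1.0869749)/2 = 0.041699 → 4.17%.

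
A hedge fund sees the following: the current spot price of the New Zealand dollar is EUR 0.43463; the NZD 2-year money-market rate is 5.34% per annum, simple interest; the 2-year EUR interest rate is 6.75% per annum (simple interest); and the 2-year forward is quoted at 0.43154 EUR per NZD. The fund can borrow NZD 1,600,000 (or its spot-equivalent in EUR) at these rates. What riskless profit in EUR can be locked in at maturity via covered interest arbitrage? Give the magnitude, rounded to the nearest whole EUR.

EUR 25,083

T = 2 years.
Invest the NZD and cover forward: 1,600,000 × 1.106800 × 0.43154 = EUR 764,205.56.
Convert at spot and invest in EUR: 1,600,000 × 0.43463 × 1.135000 = EUR 789,288.08.
The quoted forward undervalues NZD, so borrow NZD, convert to EUR at spot, deposit the EUR at 6.75%, and buy NZD forward at 0.43154 to cover the loan.
The gap between the two covered legs is EUR 25,083.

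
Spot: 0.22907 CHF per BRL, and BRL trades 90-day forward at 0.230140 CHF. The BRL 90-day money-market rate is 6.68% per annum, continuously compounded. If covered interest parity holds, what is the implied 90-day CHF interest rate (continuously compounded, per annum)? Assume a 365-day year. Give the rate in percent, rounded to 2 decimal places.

8.57%

T = 90/365 years.
F/S = 0.23014/0.22907 = 1.0046711 = (growth of CHF) / (growth of BRL).
BRL growth factor: e^(0.0668×90/365) = 1.0166076.
Hence g_CHF = 1.0213563.
Take logs: ln 1.0213563 / (90/365) = 0.085700, so 8.57%.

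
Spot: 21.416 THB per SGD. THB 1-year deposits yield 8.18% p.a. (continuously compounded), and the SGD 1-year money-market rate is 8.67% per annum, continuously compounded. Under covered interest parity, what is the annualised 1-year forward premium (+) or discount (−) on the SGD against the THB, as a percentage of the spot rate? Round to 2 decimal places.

T = 1 year.
No-arbitrage forward: 21.416 × 1.0852387 / 1.0905695 = 21.311317 THB/SGD.
(F − S)/S ÷ T = (21.311317 − 21.416)/21.416/1 = -0.004888 → -0.49%.

-0.49%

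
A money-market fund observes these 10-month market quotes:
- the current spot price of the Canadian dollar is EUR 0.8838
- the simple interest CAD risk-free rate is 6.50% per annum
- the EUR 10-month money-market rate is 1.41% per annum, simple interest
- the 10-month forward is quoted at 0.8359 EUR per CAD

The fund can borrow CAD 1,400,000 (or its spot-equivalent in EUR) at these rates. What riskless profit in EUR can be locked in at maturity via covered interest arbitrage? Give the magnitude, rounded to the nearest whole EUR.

EUR 18,209

T = 10/12 years.
Keep in CAD, deliver into the forward: 1,400,000·1.054166667·0.8359 = EUR 1,233,649.08.
Swap to EUR now, deposit: 1,400,000·0.8838·1.011750 = EUR 1,251,858.51.
The quoted forward undervalues CAD, so borrow CAD, convert to EUR at spot, deposit the EUR at 1.41%, and buy CAD forward at 0.8359 to cover the loan.
The gap between the two covered legs is EUR 18,209.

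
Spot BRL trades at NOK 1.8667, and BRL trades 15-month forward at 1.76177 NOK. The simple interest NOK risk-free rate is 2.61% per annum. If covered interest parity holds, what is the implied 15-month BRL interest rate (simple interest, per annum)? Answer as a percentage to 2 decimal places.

7.53%

T = 15/12 years.
By CIP, F/S equals the NOK-to-BRL growth ratio: 1.76177/1.8667 = 0.9437885.
The NOK side grows by 1 + 0.0261×15/12 = 1.032625.
Hence g_BRL = 1.0941276.
r = (1.0941276 − 1)/(15/12) = 0.075302 → 7.53%.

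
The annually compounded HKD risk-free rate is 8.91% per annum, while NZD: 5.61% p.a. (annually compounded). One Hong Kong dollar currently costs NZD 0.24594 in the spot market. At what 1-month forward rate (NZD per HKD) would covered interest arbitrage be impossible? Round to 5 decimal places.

T = 1/12 years.
Growth of 1 NZD over T: (1 + 0.0561)^(1/12) = 1.0045589.
HKD accumulates by (1 + 0.0891)^(1/12) = 1.007138.
Forward (NZD per HKD) = 0.24594 × 1.0045589 / 1.007138 = 0.2453102.

0.24531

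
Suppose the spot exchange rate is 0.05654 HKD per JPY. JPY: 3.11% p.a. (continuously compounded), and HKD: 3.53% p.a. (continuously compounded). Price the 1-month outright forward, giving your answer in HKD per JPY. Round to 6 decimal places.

T = 1/12 years.
HKD accumulates by e^(0.0353×1/12) = 1.002946.
JPY accumulates by e^(0.0311×1/12) = 1.002595.
CIP: F = S · (grow HKD)/(grow JPY) = 0.05654 × 1.002946/1.002595 = 0.05655979 HKD per JPY.

0.056560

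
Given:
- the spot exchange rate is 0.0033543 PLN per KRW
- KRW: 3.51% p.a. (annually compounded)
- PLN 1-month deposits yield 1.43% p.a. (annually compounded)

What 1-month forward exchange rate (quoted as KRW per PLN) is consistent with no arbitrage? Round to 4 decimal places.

298.6295

T = 1/12 years.
Growth of 1 PLN over T: (1 + 0.0143)^(1/12) = 1.001183927.
KRW growth factor: (1 + 0.0351)^(1/12) = 1.002878973.
So F = 0.0033543 × 1.001183927 / 1.002878973 = 0.00334863063 (PLN/KRW).
Invert for KRW per PLN: 1 / 0.00334863063 = 298.6295.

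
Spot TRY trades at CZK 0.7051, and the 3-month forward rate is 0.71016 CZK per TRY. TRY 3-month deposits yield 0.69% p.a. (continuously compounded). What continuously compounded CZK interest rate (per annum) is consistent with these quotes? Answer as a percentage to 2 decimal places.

3.55%

T = 3/12 years.
F/S = 0.71016/0.7051 = 1.0071763 = (growth of CZK) / (growth of TRY).
The TRY side grows by e^(0.0069×3/12) = 1.0017265.
So the CZK growth factor = 1.0089152.
Take logs: ln 1.0089152 / (3/12) = 0.035503, so 3.55%.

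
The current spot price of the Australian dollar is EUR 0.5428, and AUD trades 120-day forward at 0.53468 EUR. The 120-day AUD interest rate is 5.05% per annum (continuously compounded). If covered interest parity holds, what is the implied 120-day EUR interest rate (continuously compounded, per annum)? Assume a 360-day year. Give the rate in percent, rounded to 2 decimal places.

0.53%

T = 120/360 years.
CIP gives F = S · g_EUR/g_AUD, so g_EUR/g_AUD = 0.53468/0.5428 = 0.9850405.
AUD growth factor: e^(0.0505×120/360) = 1.0169758.
So the EUR growth factor = 1.0017624.
Take logs: ln 1.0017624 / (120/360) = 0.005283, so 0.53%.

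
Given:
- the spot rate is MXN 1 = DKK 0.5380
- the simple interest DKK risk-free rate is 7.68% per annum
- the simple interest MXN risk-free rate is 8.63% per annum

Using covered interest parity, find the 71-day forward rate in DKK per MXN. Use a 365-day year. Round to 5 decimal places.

T = 71/365 years.
DKK accumulates by 1 + 0.0768×71/365 = 1.0149392.
MXN growth factor: 1 + 0.0863×71/365 = 1.0167871.
Forward (DKK per MXN) = 0.538 × 1.0149392 / 1.0167871 = 0.5370222.

0.53702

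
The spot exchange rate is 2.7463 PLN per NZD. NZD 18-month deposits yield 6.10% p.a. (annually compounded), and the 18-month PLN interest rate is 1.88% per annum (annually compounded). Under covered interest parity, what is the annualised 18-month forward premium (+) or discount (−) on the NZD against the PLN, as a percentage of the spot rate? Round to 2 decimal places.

T = 18/12 years.
CIP forward (PLN per NZD) = 2.7463 × 1.0283321/1.0928815 = 2.5840939.
(F − S)/S ÷ T = (2.5840939 − 2.7463)/2.7463/(18/12) = -0.039376 → -3.94%.

-3.94%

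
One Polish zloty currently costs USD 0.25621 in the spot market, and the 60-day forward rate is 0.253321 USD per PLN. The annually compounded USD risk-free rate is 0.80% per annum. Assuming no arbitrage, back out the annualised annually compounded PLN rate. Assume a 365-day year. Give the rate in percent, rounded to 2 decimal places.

T = 60/365 years.
CIP gives F = S · g_USD/g_PLN, so g_USD/g_PLN = 0.253321/0.25621 = 0.9887241.
USD growth factor: (1 + 0.0080)^(60/365) = 1.0013107.
So the PLN growth factor = 1.0127301.
Annualise: 1.0127301^(365/60) − 1 = 0.079991 = 8.00%.

8.00%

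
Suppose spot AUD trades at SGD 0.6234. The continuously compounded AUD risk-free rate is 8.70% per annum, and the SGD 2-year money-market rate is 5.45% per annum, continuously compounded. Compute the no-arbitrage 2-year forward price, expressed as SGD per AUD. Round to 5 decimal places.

0.58417

T = 2 years.
SGD growth factor: e^(0.0545×2) = 1.1151624.
AUD accumulates by e^(0.0870×2) = 1.1900556.
CIP: F = S · (grow SGD)/(grow AUD) = 0.6234 × 1.1151624/1.1900556 = 0.5841679 SGD per AUD.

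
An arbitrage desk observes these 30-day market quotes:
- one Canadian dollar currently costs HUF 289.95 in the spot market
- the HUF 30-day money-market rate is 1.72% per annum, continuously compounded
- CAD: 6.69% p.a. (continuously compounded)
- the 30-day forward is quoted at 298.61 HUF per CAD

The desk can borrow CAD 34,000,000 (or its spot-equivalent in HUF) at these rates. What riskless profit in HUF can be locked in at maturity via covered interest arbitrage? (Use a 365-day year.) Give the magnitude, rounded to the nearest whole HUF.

HUF 336,473,407

T = 30/365 years.
Invest the CAD and cover forward: 34,000,000 × 1.00551377535 × 298.61 = HUF 10,208,719,927.55.
Convert at spot and invest in HUF: 34,000,000 × 289.95 × 1.001414698373 = HUF 9,872,246,520.97.
The quoted forward overvalues CAD, so borrow HUF, buy CAD at spot, deposit the CAD at 6.69%, and sell the proceeds forward at 298.61.
Arbitrage profit = |10,208,719,927.55 − 9,872,246,520.97| = HUF 336,473,407.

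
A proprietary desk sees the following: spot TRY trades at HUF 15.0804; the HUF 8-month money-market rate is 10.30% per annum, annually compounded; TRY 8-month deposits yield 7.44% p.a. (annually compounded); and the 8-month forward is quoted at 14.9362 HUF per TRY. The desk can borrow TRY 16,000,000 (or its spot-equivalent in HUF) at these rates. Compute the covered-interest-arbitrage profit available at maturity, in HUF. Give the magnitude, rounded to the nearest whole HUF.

HUF 6,892,352

T = 8/12 years.
Route A — deposit TRY, sell forward: 16,000,000 × 1.04900445624 × 14.9362 = HUF 250,690,245.75.
Route B — convert at spot, deposit HUF: 16,000,000 × 15.0804 × 1.06753881578 = HUF 257,582,597.72.
The quoted forward undervalues TRY, so borrow TRY, convert to HUF at spot, deposit the HUF at 10.30%, and buy TRY forward at 14.9362 to cover the loan.
Arbitrage profit = |250,690,245.75 − 257,582,597.72| = HUF 6,892,352.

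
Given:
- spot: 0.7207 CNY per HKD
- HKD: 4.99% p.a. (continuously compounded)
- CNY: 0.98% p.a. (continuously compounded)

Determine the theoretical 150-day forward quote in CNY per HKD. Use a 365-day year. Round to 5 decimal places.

0.70892

T = 150/365 years.
Growth of 1 CNY over T: e^(0.0098×150/365) = 1.0040355.
HKD growth factor: e^(0.0499×150/365) = 1.0207186.
So F = 0.7207 × 1.0040355 / 1.0207186 = 0.7089205 (CNY/HKD).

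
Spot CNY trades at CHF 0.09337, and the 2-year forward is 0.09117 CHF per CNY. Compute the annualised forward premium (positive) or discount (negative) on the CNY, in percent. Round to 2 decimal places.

T = 2 years.
CNY trades forward at -2.35622% vs spot over the period.
Per annum: -0.0235622 / 2 = -0.011781 = -1.18%.

-1.18%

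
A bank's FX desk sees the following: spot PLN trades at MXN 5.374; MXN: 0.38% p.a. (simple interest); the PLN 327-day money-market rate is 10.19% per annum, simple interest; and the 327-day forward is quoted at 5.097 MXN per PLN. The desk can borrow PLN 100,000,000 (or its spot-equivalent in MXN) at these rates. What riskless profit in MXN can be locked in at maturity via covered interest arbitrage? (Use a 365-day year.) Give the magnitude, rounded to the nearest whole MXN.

MXN 17,001,626

T = 327/365 years.
Invest the PLN and cover forward: 100,000,000 × 1.09129123288 × 5.097 = MXN 556,231,141.40.
Convert at spot and invest in MXN: 100,000,000 × 5.374 × 1.00340438356 = MXN 539,229,515.73.
The quoted forward overvalues PLN, so borrow MXN, buy PLN at spot, deposit the PLN at 10.19%, and sell the proceeds forward at 5.097.
The gap between the two covered legs is MXN 17,001,626.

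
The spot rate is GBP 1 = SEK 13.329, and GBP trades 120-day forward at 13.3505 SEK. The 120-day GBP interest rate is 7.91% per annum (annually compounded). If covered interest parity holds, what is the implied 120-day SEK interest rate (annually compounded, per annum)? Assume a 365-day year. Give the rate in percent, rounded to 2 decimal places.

8.44%

T = 120/365 years.
F/S = 13.3505/13.329 = 1.0016130 = (growth of SEK) / (growth of GBP).
GBP growth factor: (1 + 0.0791)^(120/365) = 1.025344.
That pins the SEK growth at 1.0269979.
Annualise: 1.0269979^(365/120) − 1 = 0.084403 = 8.44%.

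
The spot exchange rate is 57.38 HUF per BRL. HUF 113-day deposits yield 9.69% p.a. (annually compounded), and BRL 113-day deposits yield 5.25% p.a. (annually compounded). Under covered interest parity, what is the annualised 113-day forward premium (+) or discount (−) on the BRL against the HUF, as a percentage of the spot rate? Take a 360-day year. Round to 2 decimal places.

+4.16%

T = 113/360 years.
F = S · g_HUF/g_BRL = 57.38 × 1.0294565/1.0161908 = 58.12906.
Annualised premium = (F − S)/S × (1/T) = (58.12906 − 57.38)/57.38 ÷ (113/360) = 4.16%.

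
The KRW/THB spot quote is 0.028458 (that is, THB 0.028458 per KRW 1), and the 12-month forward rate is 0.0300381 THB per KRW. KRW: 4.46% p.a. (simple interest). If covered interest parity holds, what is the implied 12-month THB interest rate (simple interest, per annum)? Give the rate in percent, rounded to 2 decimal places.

T = 1 year.
F/S = 0.0300381/0.028458 = 1.0555239 = (growth of THB) / (growth of KRW).
The KRW side grows by 1 + 0.0446×1 = 1.044600.
Hence g_THB = 1.1026003.
(1.1026003 − 1)/T = 0.102600, i.e. 10.26%.

10.26%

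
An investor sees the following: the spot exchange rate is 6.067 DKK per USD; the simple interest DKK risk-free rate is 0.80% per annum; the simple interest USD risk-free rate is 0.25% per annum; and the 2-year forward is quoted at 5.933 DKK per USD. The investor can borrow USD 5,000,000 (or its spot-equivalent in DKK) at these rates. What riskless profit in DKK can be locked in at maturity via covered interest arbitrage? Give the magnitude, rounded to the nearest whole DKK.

DKK 1,007,035

T = 2 years.
Invest the USD and cover forward: 5,000,000 × 1.005000 × 5.933 = DKK 29,813,325.00.
Convert at spot and invest in DKK: 5,000,000 × 6.067 × 1.016000 = DKK 30,820,360.00.
The quoted forward undervalues USD, so borrow USD, convert to DKK at spot, deposit the DKK at 0.80%, and buy USD forward at 5.933 to cover the loan.
Arbitrage profit = |29,813,325.00 − 30,820,360.00| = DKK 1,007,035.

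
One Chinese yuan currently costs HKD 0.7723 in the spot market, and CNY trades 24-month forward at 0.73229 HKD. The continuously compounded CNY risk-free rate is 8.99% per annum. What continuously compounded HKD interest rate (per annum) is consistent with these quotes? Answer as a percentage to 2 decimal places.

6.33%

T = 2 years.
CIP gives F = S · g_HKD/g_CNY, so g_HKD/g_CNY = 0.73229/0.7723 = 0.9481937.
CNY growth factor: e^(0.0899×2) = 1.1969779.
So the HKD growth factor = 1.1349669.
Take logs: ln 1.1349669 / 2 = 0.063302, so 6.33%.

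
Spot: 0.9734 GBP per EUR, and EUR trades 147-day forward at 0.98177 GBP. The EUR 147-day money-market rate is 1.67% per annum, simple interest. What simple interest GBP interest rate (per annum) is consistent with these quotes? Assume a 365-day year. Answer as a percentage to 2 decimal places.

3.82%

T = 147/365 years.
By CIP, F/S equals the GBP-to-EUR growth ratio: 0.98177/0.9734 = 1.0085987.
EUR growth factor: 1 + 0.0167×147/365 = 1.0067258.
That pins the GBP growth at 1.0153823.
r = (1.0153823 − 1)/(147/365) = 0.038194 → 3.82%.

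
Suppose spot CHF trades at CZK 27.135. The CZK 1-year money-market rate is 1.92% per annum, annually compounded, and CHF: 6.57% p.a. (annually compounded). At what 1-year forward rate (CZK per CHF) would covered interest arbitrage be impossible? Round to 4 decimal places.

25.9510

T = 1 year.
Growth of 1 CZK over T: (1 + 0.0192)^1 = 1.019200.
CHF growth factor: (1 + 0.0657)^1 = 1.065700.
CIP: F = S · (grow CZK)/(grow CHF) = 27.135 × 1.019200/1.065700 = 25.951011 CZK per CHF.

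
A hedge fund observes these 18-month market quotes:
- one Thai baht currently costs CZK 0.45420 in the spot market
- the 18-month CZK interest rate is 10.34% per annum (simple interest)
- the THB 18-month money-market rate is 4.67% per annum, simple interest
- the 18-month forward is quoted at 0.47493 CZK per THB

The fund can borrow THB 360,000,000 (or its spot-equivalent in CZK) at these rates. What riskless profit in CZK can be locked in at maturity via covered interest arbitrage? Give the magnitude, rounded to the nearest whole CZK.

CZK 5,921,126

T = 18/12 years.
Invest the THB and cover forward: 360,000,000 × 1.070050 × 0.47493 = CZK 182,951,584.74.
Convert at spot and invest in CZK: 360,000,000 × 0.45420 × 1.155100 = CZK 188,872,711.20.
The quoted forward undervalues THB, so borrow THB, convert to CZK at spot, deposit the CZK at 10.34%, and buy THB forward at 0.47493 to cover the loan.
The gap between the two covered legs is CZK 5,921,126.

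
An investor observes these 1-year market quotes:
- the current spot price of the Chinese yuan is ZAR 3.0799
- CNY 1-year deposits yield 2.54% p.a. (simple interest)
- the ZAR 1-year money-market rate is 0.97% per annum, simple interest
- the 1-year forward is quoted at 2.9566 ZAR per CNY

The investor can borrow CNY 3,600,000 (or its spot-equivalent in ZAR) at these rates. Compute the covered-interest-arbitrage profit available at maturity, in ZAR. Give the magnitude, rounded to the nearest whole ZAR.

ZAR 281,079

T = 1 year.
Keep in CNY, deliver into the forward: 3,600,000·1.025400·2.9566 = ZAR 10,914,111.50.
Swap to ZAR now, deposit: 3,600,000·3.0799·1.009700 = ZAR 11,195,190.11.
The quoted forward undervalues CNY, so borrow CNY, convert to ZAR at spot, deposit the ZAR at 0.97%, and buy CNY forward at 2.9566 to cover the loan.
Arbitrage profit = |10,914,111.50 − 11,195,190.11| = ZAR 281,079.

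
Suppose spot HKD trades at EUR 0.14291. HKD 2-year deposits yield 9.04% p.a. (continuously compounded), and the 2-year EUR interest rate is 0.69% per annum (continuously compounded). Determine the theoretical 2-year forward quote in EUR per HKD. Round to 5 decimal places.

T = 2 years.
Growth of 1 EUR over T: e^(0.0069×2) = 1.0138957.
HKD accumulates by e^(0.0904×2) = 1.1981755.
CIP: F = S · (grow EUR)/(grow HKD) = 0.14291 × 1.0138957/1.1981755 = 0.1209304 EUR per HKD.

0.12093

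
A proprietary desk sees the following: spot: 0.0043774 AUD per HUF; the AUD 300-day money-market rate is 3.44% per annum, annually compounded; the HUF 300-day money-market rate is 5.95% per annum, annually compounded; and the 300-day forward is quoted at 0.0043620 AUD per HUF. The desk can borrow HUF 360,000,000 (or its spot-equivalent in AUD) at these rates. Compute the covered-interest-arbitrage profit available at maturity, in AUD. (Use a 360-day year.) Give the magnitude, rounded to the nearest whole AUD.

T = 300/360 years.
Invest the HUF and cover forward: 360,000,000 × 1.049342995 × 0.0043620 = AUD 1,647,804.29.
Convert at spot and invest in AUD: 360,000,000 × 0.0043774 × 1.028585568 = AUD 1,620,910.97.
The quoted forward overvalues HUF, so borrow AUD, buy HUF at spot, deposit the HUF at 5.95%, and sell the proceeds forward at 0.0043620.
Profit = 1,647,804.29 − 1,620,910.97 = AUD 26,893.

AUD 26,893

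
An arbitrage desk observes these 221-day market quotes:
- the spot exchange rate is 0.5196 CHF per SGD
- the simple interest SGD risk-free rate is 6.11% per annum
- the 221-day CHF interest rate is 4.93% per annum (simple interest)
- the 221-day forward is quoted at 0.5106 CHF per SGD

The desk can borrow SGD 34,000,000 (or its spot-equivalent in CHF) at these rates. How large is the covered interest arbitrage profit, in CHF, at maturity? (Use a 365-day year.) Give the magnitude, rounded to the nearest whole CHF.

CHF 191,100

T = 221/365 years.
Route A — deposit SGD, sell forward: 34,000,000 × 1.0369947945 × 0.5106 = CHF 18,002,644.43.
Route B — convert at spot, deposit CHF: 34,000,000 × 0.5196 × 1.029850137 = CHF 18,193,744.46.
The quoted forward undervalues SGD, so borrow SGD, convert to CHF at spot, deposit the CHF at 4.93%, and buy SGD forward at 0.5106 to cover the loan.
The gap between the two covered legs is CHF 191,100.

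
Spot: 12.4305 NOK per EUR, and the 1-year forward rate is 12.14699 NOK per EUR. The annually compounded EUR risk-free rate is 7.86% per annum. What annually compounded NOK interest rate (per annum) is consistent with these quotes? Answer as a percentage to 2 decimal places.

5.40%

T = 1 year.
F/S = 12.14699/12.4305 = 0.9771924 = (growth of NOK) / (growth of EUR).
The EUR side grows by (1 + 0.0786)^1 = 1.078600.
So the NOK growth factor = 1.0539997.
Annualise: 1.0539997^(1/1) − 1 = 0.054000 = 5.40%.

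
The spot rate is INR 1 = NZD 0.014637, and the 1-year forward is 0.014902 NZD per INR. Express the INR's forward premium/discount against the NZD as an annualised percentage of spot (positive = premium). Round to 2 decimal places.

+1.81%

T = 1 year.
INR trades forward at +1.81048% vs spot over the period.
Per annum: 0.0181048 / 1 = 0.018105 = 1.81%.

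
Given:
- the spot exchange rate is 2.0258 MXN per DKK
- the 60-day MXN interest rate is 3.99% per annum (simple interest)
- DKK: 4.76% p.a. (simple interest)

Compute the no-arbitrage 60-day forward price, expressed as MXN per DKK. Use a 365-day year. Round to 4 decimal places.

2.0233

T = 60/365 years.
MXN accumulates by 1 + 0.0399×60/365 = 1.0065589.
Growth of 1 DKK over T: 1 + 0.0476×60/365 = 1.0078247.
CIP: F = S · (grow MXN)/(grow DKK) = 2.0258 × 1.0065589/1.0078247 = 2.023256 MXN per DKK.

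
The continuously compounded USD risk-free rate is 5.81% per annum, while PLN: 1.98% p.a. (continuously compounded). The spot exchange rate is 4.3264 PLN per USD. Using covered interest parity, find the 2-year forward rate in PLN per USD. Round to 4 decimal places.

4.0074

T = 2 years.
PLN growth factor: e^(0.0198×2) = 1.0403945.
USD growth factor: e^(0.0581×2) = 1.1232205.
Forward (PLN per USD) = 4.3264 × 1.0403945 / 1.1232205 = 4.007372.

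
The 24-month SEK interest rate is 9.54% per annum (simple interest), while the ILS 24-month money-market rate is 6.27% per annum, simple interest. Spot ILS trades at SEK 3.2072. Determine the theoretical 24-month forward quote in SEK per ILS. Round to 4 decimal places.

3.3936

T = 2 years.
Growth of 1 SEK over T: 1 + 0.0954×2 = 1.190800.
Growth of 1 ILS over T: 1 + 0.0627×2 = 1.125400.
Forward (SEK per ILS) = 3.2072 × 1.190800 / 1.125400 = 3.393579.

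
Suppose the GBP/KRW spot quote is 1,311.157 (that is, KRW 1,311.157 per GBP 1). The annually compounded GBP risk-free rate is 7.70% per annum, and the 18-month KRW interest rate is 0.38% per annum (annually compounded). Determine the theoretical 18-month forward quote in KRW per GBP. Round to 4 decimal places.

1179.7824

T = 18/12 years.
KRW accumulates by (1 + 0.0038)^(18/12) = 1.0057054116.
GBP growth factor: (1 + 0.0770)^(18/12) = 1.1176956352.
CIP: F = S · (grow KRW)/(grow GBP) = 1311.157 × 1.0057054116/1.1176956352 = 1179.782446 KRW per GBP.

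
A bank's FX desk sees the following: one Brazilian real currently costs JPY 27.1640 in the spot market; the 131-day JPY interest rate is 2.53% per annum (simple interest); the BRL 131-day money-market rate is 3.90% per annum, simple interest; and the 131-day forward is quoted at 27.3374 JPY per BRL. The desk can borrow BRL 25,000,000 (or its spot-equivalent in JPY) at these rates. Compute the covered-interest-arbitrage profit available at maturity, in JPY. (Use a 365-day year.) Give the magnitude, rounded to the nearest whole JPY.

JPY 7,734,804

T = 131/365 years.
Keep in BRL, deliver into the forward: 25,000,000·1.01399726027·27.3374 = JPY 693,001,217.57.
Swap to JPY now, deposit: 25,000,000·27.1640·1.00908027397 = JPY 685,266,414.05.
The quoted forward overvalues BRL, so borrow JPY, buy BRL at spot, deposit the BRL at 3.90%, and sell the proceeds forward at 27.3374.
The gap between the two covered legs is JPY 7,734,804.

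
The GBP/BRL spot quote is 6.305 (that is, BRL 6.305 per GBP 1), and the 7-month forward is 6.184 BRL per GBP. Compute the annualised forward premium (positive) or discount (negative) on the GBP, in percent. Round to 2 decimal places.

-3.29%

T = 7/12 years.
Period premium: (6.184 − 6.305)/6.305 = -0.0191911.
Per annum: -0.0191911 / (7/12) = -0.032899 = -3.29%.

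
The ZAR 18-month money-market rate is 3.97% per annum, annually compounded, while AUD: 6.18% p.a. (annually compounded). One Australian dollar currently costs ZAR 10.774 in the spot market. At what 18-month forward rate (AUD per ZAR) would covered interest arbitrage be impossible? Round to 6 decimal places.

T = 18/12 years.
Growth of 1 ZAR over T: (1 + 0.0397)^(18/12) = 1.0601372.
AUD accumulates by (1 + 0.0618)^(18/12) = 1.0941178.
CIP: F = S · (grow ZAR)/(grow AUD) = 10.774 × 1.0601372/1.0941178 = 10.43939 ZAR per AUD.
Quoted the other way: 1/10.43939 = 0.095791 AUD per ZAR.

0.095791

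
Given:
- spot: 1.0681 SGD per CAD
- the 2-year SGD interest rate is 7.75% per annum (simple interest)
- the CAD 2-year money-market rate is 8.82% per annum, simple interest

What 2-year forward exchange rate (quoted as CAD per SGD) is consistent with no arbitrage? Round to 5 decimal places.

T = 2 years.
SGD growth factor: 1 + 0.0775×2 = 1.155000.
CAD growth factor: 1 + 0.0882×2 = 1.176400.
CIP: F = S · (grow SGD)/(grow CAD) = 1.0681 × 1.155000/1.176400 = 1.048670 SGD per CAD.
Quoted the other way: 1/1.048670 = 0.95359 CAD per SGD.

0.95359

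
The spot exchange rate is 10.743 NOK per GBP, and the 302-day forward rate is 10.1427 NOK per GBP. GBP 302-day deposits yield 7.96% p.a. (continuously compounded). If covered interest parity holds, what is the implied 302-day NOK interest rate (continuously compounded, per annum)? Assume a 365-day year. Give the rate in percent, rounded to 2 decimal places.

T = 302/365 years.
By CIP, F/S equals the NOK-to-GBP growth ratio: 10.1427/10.743 = 0.9441218.
GBP growth factor: e^(0.0796×302/365) = 1.0680781.
Hence g_NOK = 1.0083958.
Take logs: ln 1.0083958 / (302/365) = 0.010105, so 1.01%.

1.01%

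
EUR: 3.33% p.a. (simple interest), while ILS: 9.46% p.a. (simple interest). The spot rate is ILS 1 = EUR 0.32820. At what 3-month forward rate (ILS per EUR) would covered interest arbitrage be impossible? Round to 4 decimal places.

3.0932

T = 3/12 years.
Growth of 1 EUR over T: 1 + 0.0333×3/12 = 1.008325.
ILS accumulates by 1 + 0.0946×3/12 = 1.023650.
CIP: F = S · (grow EUR)/(grow ILS) = 0.3282 × 1.008325/1.023650 = 0.3232865 EUR per ILS.
Invert for ILS per EUR: 1 / 0.3232865 = 3.0932.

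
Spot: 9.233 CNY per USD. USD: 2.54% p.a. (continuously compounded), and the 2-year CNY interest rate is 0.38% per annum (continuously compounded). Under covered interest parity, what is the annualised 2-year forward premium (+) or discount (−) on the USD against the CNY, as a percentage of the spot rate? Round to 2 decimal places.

T = 2 years.
CIP forward (CNY per USD) = 9.233 × 1.007629/1.0521124 = 8.842628.
Annualised premium = (F − S)/S × (1/T) = (8.842628 − 9.233)/9.233 ÷ 2 = -2.11%.

-2.11%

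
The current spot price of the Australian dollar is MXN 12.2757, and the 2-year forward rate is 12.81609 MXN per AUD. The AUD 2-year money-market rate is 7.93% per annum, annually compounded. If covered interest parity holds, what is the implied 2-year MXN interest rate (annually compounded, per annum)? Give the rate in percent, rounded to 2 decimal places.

T = 2 years.
CIP gives F = S · g_MXN/g_AUD, so g_MXN/g_AUD = 12.81609/12.2757 = 1.0440211.
The AUD side grows by (1 + 0.0793)^2 = 1.1648885.
That pins the MXN growth at 1.2161682.
r = 1.2161682^(1/2) − 1 = 0.102800 → 10.28%.

10.28%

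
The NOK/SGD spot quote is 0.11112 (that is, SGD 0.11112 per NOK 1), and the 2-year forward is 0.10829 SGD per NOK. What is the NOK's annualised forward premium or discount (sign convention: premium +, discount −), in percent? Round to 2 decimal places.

-1.27%

T = 2 years.
(F − S)/S = (0.10829 − 0.11112)/0.11112 = -0.0254680.
Annualise by dividing by T: -0.0254680 / 2 = -0.012734 → -1.27%.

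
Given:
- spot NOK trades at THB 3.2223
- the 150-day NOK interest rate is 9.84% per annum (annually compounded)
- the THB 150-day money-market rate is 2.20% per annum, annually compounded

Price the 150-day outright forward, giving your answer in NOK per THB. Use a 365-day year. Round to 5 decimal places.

T = 150/365 years.
THB growth factor: (1 + 0.0220)^(150/365) = 1.0089832.
Growth of 1 NOK over T: (1 + 0.0984)^(150/365) = 1.0393239.
So F = 3.2223 × 1.0089832 / 1.0393239 = 3.128232 (THB/NOK).
Quoted the other way: 1/3.128232 = 0.31967 NOK per THB.

0.31967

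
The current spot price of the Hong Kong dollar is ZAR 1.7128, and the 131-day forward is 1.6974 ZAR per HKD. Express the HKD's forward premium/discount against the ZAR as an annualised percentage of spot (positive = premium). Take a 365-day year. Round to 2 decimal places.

-2.51%

T = 131/365 years.
Period premium: (1.6974 − 1.7128)/1.7128 = -0.0089911.
Per annum: -0.0089911 / (131/365) = -0.025052 = -2.51%.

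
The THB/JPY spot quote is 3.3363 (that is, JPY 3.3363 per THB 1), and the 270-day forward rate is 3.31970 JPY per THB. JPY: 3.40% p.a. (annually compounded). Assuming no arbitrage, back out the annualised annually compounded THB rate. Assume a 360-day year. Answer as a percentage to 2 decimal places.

4.09%

T = 270/360 years.
F/S = 3.3197/3.3363 = 0.9950244 = (growth of JPY) / (growth of THB).
The JPY side grows by (1 + 0.0340)^(270/360) = 1.0253931.
That pins the THB growth at 1.0305206.
r = 1.0305206^(360/270) − 1 = 0.040900 → 4.09%.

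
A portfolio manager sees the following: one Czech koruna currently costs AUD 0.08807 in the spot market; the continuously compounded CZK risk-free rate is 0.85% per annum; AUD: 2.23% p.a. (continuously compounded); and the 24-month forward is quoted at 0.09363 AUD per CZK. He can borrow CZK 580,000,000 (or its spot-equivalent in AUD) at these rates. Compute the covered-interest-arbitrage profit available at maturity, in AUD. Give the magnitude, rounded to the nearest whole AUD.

AUD 1,826,121

T = 2 years.
Invest the CZK and cover forward: 580,000,000 × 1.0171453223 × 0.09363 = AUD 55,236,483.59.
Convert at spot and invest in AUD: 580,000,000 × 0.08807 × 1.0456095324 = AUD 53,410,362.28.
The quoted forward overvalues CZK, so borrow AUD, buy CZK at spot, deposit the CZK at 0.85%, and sell the proceeds forward at 0.09363.
The gap between the two covered legs is AUD 1,826,121.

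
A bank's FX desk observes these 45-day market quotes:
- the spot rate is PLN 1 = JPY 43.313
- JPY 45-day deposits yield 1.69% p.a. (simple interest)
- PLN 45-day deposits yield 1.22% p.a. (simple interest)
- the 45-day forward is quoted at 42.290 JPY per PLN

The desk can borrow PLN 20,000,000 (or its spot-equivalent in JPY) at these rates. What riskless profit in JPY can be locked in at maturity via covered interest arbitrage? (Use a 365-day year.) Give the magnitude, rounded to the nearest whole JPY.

JPY 20,992,730

T = 45/365 years.
Route A — deposit PLN, sell forward: 20,000,000 × 1.00150410959 × 42.290 = JPY 847,072,175.89.
Route B — convert at spot, deposit JPY: 20,000,000 × 43.313 × 1.00208356164 = JPY 868,064,906.11.
The quoted forward undervalues PLN, so borrow PLN, convert to JPY at spot, deposit the JPY at 1.69%, and buy PLN forward at 42.290 to cover the loan.
The gap between the two covered legs is JPY 20,992,730.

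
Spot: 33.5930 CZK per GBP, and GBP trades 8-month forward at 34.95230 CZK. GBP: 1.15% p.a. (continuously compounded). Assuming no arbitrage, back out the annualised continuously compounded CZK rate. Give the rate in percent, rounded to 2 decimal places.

7.10%

T = 8/12 years.
F/S = 34.9523/33.593 = 1.0404638 = (growth of CZK) / (growth of GBP).
The GBP side grows by e^(0.0115×8/12) = 1.0076961.
Hence g_CZK = 1.0484713.
Take logs: ln 1.0484713 / (8/12) = 0.071000, so 7.10%.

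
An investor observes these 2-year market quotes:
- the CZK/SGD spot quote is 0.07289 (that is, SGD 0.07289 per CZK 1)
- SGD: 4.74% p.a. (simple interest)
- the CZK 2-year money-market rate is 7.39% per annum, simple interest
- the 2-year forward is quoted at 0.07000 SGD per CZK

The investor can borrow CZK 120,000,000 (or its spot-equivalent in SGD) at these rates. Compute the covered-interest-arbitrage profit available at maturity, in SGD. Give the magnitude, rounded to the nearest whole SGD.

T = 2 years.
Keep in CZK, deliver into the forward: 120,000,000·1.147800·0.07000 = SGD 9,641,520.00.
Swap to SGD now, deposit: 120,000,000·0.07289·1.094800 = SGD 9,575,996.64.
The quoted forward overvalues CZK, so borrow SGD, buy CZK at spot, deposit the CZK at 7.39%, and sell the proceeds forward at 0.07000.
Profit = 9,641,520.00 − 9,575,996.64 = SGD 65,523.

SGD 65,523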